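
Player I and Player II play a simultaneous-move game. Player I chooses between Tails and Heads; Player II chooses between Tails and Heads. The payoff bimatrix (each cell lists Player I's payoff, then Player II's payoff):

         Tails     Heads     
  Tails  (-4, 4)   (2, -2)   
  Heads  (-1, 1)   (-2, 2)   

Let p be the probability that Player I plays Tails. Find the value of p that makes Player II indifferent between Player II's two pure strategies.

For Player II to be willing to mix, Player II must be indifferent between Tails and Heads, which pins down Player I's mix.
  Player II's payoff to Tails: p·4 + (1−p)·1 = 3p + 1
  Player II's payoff to Heads: p·(-2) + (1−p)·2 = -4p + 2
  3p + 1 = -4p + 2  ⇒  7p = 1  ⇒  p = 1/7.

p = 1/7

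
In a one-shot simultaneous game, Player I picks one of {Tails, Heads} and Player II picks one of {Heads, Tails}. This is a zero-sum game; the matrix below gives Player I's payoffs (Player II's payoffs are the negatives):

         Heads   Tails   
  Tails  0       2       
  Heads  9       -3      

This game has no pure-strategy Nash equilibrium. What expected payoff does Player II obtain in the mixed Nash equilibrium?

-9/7

In a mixed equilibrium Player II is indifferent between Heads and Tails; this condition fixes p.
  Player II's payoff to Heads: p·0 + (1−p)·(-9) = 9p - 9
  Player II's payoff to Tails: p·(-2) + (1−p)·3 = -5p + 3
  9p - 9 = -5p + 3  ⇒  14p = 12  ⇒  p = 6/7.
At equilibrium Player II is indifferent across columns, so Player II's payoff equals the payoff from Heads: (6/7)·0 + (1/7)·(-9) = -9/7.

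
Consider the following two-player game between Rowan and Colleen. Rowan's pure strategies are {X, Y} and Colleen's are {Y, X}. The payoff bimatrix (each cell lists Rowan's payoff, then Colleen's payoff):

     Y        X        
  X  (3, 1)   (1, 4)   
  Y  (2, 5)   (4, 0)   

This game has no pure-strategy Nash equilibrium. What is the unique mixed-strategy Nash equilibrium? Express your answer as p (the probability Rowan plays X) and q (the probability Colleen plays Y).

Set Colleen's expected payoff from Y equal to that from X:
  Colleen's payoff from Y: p·1 + (1−p)·5 = -4p + 5
  Colleen's payoff from X: p·4 + (1−p)·0 = 4p
  -4p + 5 = 4p  ⇒  -8p = -5  ⇒  p = 5/8.
Colleen's mix must leave Rowan indifferent between X and Y.
  Rowan's payoff from X: q·3 + (1−q)·1 = 2q + 1
  Rowan's payoff from Y: q·2 + (1−q)·4 = -2q + 4
  2q + 1 = -2q + 4  ⇒  4q = 3  ⇒  q = 3/4.

p = 5/8, q = 3/4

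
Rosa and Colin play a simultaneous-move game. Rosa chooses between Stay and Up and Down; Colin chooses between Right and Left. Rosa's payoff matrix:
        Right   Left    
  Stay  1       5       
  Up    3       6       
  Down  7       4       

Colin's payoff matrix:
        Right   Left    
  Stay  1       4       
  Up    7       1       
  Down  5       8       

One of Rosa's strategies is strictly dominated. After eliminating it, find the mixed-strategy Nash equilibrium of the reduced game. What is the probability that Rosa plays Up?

Rosa's strategy Stay is strictly dominated by Up: 3 > 1 and 6 > 5. Eliminate Stay.
For Colin to be willing to mix, Colin must be indifferent between Right and Left, which pins down Rosa's mix.
  Colin's expected payoff from Right: p·7 + (1−p)·5 = 2p + 5
  Colin's expected payoff from Left: p·1 + (1−p)·8 = -7p + 8
  2p + 5 = -7p + 8  ⇒  9p = 3  ⇒  p = 1/3.

p = 1/3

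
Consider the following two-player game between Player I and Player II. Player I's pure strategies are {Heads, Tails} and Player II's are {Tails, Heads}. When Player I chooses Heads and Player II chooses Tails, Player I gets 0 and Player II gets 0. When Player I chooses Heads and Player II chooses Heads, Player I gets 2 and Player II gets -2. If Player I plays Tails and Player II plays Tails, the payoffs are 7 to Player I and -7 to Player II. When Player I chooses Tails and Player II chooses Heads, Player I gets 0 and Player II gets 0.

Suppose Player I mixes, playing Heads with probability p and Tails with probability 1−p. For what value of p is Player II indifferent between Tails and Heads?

p = 7/9

Set Player II's expected payoff from Tails equal to that from Heads:
  Player II's payoff from Tails: p·0 + (1−p)·(-7) = 7p - 7
  Player II's payoff from Heads: p·(-2) + (1−p)·0 = -2p
  7p - 7 = -2p  ⇒  9p = 7  ⇒  p = 7/9.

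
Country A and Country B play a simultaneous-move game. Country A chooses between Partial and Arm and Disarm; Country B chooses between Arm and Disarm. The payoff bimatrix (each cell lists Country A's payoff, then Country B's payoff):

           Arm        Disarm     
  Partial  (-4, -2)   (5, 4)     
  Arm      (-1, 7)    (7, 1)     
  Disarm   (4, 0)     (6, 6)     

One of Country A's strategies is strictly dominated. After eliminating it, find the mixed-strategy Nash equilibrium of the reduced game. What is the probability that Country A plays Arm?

p = 1/2

Country A's strategy Partial is strictly dominated by Arm: -1 > -4 and 7 > 5. Eliminate Partial.
Country B's indifference between Arm and Disarm determines Country A's mixing probability p:
  Country B's expected payoff from Arm: p·7 + (1−p)·0 = 7p
  Country B's expected payoff from Disarm: p·1 + (1−p)·6 = -5p + 6
  7p = -5p + 6  ⇒  12p = 6  ⇒  p = 1/2.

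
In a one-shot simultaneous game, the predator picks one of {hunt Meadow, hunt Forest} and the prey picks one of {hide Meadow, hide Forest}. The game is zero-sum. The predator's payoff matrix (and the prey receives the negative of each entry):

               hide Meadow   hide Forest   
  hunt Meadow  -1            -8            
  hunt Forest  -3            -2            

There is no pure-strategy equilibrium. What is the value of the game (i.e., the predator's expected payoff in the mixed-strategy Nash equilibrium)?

The prey's mix must leave the predator indifferent between hunt Meadow and hunt Forest.
  the predator's payoff to hunt Meadow: q·(-1) + (1−q)·(-8) = 7q - 8
  the predator's payoff to hunt Forest: q·(-3) + (1−q)·(-2) = -q - 2
  7q - 8 = -q - 2  ⇒  8q = 6  ⇒  q = 3/4.
The value is the predator's expected payoff against this mix (using hunt Meadow): (3/4)·(-1) + (1/4)·(-8) = -11/4.

v = -11/4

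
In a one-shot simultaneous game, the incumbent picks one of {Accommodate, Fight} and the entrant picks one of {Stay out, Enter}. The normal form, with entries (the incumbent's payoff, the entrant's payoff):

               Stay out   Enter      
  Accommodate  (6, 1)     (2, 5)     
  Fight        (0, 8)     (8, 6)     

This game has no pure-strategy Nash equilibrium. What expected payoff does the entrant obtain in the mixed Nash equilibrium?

17/3

The incumbent's mix must leave the entrant indifferent between Stay out and Enter.
  the entrant's expected payoff from Stay out: p·1 + (1−p)·8 = -7p + 8
  the entrant's expected payoff from Enter: p·5 + (1−p)·6 = -p + 6
  -7p + 8 = -p + 6  ⇒  -6p = -2  ⇒  p = 1/3.
At equilibrium the entrant is indifferent across columns, so the entrant's payoff equals the payoff from Stay out: (1/3)·1 + (2/3)·8 = 17/3.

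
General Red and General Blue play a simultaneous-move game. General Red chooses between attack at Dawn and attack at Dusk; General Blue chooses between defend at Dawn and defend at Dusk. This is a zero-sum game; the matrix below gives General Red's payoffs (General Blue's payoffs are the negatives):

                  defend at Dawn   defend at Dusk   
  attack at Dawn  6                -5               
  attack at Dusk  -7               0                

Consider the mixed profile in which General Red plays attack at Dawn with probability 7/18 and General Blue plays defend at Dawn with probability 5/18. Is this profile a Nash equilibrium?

Yes

Check General Blue's indifference given General Red's mix p = 7/18:
  payoff from defend at Dawn = 35/18; payoff from defend at Dusk = 35/18 — equal.
Check General Red's indifference given General Blue's mix q = 5/18:
  payoff from attack at Dawn = -35/18; payoff from attack at Dusk = -35/18 — equal.
Both players are indifferent, so neither can profitably deviate.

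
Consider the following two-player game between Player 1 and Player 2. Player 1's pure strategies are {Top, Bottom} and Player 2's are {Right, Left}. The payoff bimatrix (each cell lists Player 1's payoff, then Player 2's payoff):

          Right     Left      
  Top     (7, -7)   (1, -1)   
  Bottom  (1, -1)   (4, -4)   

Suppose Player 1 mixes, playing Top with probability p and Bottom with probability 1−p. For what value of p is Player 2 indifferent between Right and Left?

In a mixed equilibrium Player 2 is indifferent between Right and Left; this condition fixes p.
  Player 2's expected payoff from Right: p·(-7) + (1−p)·(-1) = -6p - 1
  Player 2's expected payoff from Left: p·(-1) + (1−p)·(-4) = 3p - 4
  -6p - 1 = 3p - 4  ⇒  -9p = -3  ⇒  p = 1/3.

p = 1/3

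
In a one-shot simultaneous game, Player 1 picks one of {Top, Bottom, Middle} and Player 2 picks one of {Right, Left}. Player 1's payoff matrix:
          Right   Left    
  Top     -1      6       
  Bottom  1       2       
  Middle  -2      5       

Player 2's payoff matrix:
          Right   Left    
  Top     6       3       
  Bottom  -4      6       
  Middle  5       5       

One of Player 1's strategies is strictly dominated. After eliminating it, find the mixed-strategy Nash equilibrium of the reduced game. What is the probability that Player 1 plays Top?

p = 10/13

Player 1's strategy Middle is strictly dominated by Top: -1 > -2 and 6 > 5. Eliminate Middle.
In a mixed equilibrium Player 2 is indifferent between Right and Left; this condition fixes p.
  Player 2's payoff to Right: p·6 + (1−p)·(-4) = 10p - 4
  Player 2's payoff to Left: p·3 + (1−p)·6 = -3p + 6
  10p - 4 = -3p + 6  ⇒  13p = 10  ⇒  p = 10/13.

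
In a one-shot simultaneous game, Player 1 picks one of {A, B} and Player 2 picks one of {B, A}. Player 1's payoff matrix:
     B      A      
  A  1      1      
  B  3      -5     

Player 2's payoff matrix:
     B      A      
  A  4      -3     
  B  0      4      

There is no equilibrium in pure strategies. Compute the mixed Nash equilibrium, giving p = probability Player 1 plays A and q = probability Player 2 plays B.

p = 4/11, q = 3/4

Player 1's mix must leave Player 2 indifferent between B and A.
  Player 2's payoff from B: p·4 + (1−p)·0 = 4p
  Player 2's payoff from A: p·(-3) + (1−p)·4 = -7p + 4
  4p = -7p + 4  ⇒  11p = 4  ⇒  p = 4/11.
For Player 1 to be willing to mix, Player 1 must be indifferent between A and B, which pins down Player 2's mix.
  Player 1's payoff to A: q·1 + (1−q)·1 = 1
  Player 1's payoff to B: q·3 + (1−q)·(-5) = 8q - 5
  1 = 8q - 5  ⇒  -8q = -6  ⇒  q = 3/4.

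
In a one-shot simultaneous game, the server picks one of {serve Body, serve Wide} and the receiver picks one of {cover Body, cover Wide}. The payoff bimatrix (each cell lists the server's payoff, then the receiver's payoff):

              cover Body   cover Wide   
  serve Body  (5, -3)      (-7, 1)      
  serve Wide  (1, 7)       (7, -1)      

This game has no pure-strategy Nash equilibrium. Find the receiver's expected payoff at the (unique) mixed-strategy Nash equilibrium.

1/3

The server's mix must leave the receiver indifferent between cover Body and cover Wide.
  the receiver's payoff from cover Body: p·(-3) + (1−p)·7 = -10p + 7
  the receiver's payoff from cover Wide: p·1 + (1−p)·(-1) = 2p - 1
  -10p + 7 = 2p - 1  ⇒  -12p = -8  ⇒  p = 2/3.
At equilibrium the receiver is indifferent across columns, so the receiver's payoff equals the payoff from cover Body: (2/3)·(-3) + (1/3)·7 = 1/3.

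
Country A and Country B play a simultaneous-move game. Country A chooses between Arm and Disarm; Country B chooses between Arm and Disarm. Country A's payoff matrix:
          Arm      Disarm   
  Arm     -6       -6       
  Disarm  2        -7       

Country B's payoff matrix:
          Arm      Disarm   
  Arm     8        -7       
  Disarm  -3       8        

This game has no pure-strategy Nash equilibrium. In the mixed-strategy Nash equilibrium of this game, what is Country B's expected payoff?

Set Country B's expected payoff from Arm equal to that from Disarm:
  Country B's expected payoff from Arm: p·8 + (1−p)·(-3) = 11p - 3
  Country B's expected payoff from Disarm: p·(-7) + (1−p)·8 = -15p + 8
  11p - 3 = -15p + 8  ⇒  26p = 11  ⇒  p = 11/26.
At equilibrium Country B is indifferent across columns, so Country B's payoff equals the payoff from Arm: (11/26)·8 + (15/26)·(-3) = 43/26.

43/26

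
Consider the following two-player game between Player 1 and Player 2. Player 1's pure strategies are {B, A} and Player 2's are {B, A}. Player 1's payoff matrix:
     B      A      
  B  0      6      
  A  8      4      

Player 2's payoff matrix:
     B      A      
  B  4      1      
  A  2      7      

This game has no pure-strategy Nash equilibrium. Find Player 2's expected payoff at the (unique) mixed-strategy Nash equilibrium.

Player 2's indifference between B and A determines Player 1's mixing probability p:
  Player 2's expected payoff from B: p·4 + (1−p)·2 = 2p + 2
  Player 2's expected payoff from A: p·1 + (1−p)·7 = -6p + 7
  2p + 2 = -6p + 7  ⇒  8p = 5  ⇒  p = 5/8.
At equilibrium Player 2 is indifferent across columns, so Player 2's payoff equals the payoff from B: (5/8)·4 + (3/8)·2 = 13/4.

13/4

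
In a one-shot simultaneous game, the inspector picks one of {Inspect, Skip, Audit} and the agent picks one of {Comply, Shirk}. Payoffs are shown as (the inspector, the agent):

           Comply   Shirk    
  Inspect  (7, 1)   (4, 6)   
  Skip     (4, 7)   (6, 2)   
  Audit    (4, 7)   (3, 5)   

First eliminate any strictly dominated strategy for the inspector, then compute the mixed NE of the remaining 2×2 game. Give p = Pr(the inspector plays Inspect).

p = 1/2

The inspector's strategy Audit is strictly dominated by Inspect: 7 > 4 and 4 > 3. Eliminate Audit.
For the agent to be willing to mix, the agent must be indifferent between Comply and Shirk, which pins down the inspector's mix.
  the agent's expected payoff from Comply: p·1 + (1−p)·7 = -6p + 7
  the agent's expected payoff from Shirk: p·6 + (1−p)·2 = 4p + 2
  -6p + 7 = 4p + 2  ⇒  -10p = -5  ⇒  p = 1/2.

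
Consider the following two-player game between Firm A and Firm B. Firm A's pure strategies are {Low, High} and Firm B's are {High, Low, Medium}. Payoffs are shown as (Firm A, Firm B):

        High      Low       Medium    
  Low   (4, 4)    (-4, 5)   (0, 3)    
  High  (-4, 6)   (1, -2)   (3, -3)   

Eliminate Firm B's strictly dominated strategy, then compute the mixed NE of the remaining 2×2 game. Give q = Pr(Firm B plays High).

Firm B's strategy Medium is strictly dominated by Low: 5 > 3 and -2 > -3. Eliminate Medium.
Firm B's mix must leave Firm A indifferent between Low and High.
  Firm A's payoff from Low: q·4 + (1−q)·(-4) = 8q - 4
  Firm A's payoff from High: q·(-4) + (1−q)·1 = -5q + 1
  8q - 4 = -5q + 1  ⇒  13q = 5  ⇒  q = 5/13.

q = 5/13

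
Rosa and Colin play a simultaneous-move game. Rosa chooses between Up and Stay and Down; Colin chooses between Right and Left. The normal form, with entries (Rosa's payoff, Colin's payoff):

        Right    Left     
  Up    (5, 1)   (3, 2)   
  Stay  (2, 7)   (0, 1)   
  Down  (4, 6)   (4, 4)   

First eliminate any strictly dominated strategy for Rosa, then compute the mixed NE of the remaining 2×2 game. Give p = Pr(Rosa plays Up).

p = 2/3

Rosa's strategy Stay is strictly dominated by Up: 5 > 2 and 3 > 0. Eliminate Stay.
For Colin to be willing to mix, Colin must be indifferent between Right and Left, which pins down Rosa's mix.
  Colin's payoff from Right: p·1 + (1−p)·6 = -5p + 6
  Colin's payoff from Left: p·2 + (1−p)·4 = -2p + 4
  -5p + 6 = -2p + 4  ⇒  -3p = -2  ⇒  p = 2/3.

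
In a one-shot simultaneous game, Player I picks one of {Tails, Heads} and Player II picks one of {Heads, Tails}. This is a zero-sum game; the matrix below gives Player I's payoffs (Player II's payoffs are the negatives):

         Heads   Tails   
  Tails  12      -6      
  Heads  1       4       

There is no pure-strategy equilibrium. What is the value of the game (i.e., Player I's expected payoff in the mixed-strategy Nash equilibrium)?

Player II's mix must leave Player I indifferent between Tails and Heads.
  Player I's payoff to Tails: q·12 + (1−q)·(-6) = 18q - 6
  Player I's payoff to Heads: q·1 + (1−q)·4 = -3q + 4
  18q - 6 = -3q + 4  ⇒  21q = 10  ⇒  q = 10/21.
The value is Player I's expected payoff against this mix (using Tails): (10/21)·12 + (11/21)·(-6) = 18/7.

v = 18/7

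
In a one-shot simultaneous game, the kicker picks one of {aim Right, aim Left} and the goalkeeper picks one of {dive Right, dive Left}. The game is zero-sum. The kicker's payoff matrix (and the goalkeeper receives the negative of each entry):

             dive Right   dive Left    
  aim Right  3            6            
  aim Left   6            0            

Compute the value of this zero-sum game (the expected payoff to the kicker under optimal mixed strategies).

v = 4

For the kicker to be willing to mix, the kicker must be indifferent between aim Right and aim Left, which pins down the goalkeeper's mix.
  the kicker's payoff to aim Right: q·3 + (1−q)·6 = -3q + 6
  the kicker's payoff to aim Left: q·6 + (1−q)·0 = 6q
  -3q + 6 = 6q  ⇒  -9q = -6  ⇒  q = 2/3.
The value is the kicker's expected payoff against this mix (using aim Right): (2/3)·3 + (1/3)·6 = 4.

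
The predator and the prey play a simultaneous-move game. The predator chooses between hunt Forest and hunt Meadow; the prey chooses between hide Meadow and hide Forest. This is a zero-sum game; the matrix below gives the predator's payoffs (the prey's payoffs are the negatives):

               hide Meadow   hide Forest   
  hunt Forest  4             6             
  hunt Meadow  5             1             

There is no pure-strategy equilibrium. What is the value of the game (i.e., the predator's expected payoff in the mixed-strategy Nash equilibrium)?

v = 13/3

In a mixed equilibrium the predator is indifferent between hunt Forest and hunt Meadow; this condition fixes q.
  the predator's expected payoff from hunt Forest: q·4 + (1−q)·6 = -2q + 6
  the predator's expected payoff from hunt Meadow: q·5 + (1−q)·1 = 4q + 1
  -2q + 6 = 4q + 1  ⇒  -6q = -5  ⇒  q = 5/6.
The value is the predator's expected payoff against this mix (using hunt Forest): (5/6)·4 + (1/6)·6 = 13/3.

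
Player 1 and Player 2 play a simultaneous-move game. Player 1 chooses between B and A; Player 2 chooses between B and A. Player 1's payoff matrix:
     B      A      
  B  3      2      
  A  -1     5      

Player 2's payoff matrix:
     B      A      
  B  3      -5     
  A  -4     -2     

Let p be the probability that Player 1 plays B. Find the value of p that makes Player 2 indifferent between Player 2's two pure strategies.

p = 1/5

For Player 2 to be willing to mix, Player 2 must be indifferent between B and A, which pins down Player 1's mix.
  Player 2's payoff to B: p·3 + (1−p)·(-4) = 7p - 4
  Player 2's payoff to A: p·(-5) + (1−p)·(-2) = -3p - 2
  7p - 4 = -3p - 2  ⇒  10p = 2  ⇒  p = 1/5.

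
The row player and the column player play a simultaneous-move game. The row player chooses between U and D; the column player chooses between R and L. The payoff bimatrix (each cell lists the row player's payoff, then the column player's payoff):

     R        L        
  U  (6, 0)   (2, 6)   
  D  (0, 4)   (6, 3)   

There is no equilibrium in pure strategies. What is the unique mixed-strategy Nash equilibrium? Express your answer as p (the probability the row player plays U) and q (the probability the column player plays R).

p = 1/7, q = 2/5

Set the column player's expected payoff from R equal to that from L:
  the column player's payoff to R: p·0 + (1−p)·4 = -4p + 4
  the column player's payoff to L: p·6 + (1−p)·3 = 3p + 3
  -4p + 4 = 3p + 3  ⇒  -7p = -1  ⇒  p = 1/7.
In a mixed equilibrium the row player is indifferent between U and D; this condition fixes q.
  the row player's payoff from U: q·6 + (1−q)·2 = 4q + 2
  the row player's payoff from D: q·0 + (1−q)·6 = -6q + 6
  4q + 2 = -6q + 6  ⇒  10q = 4  ⇒  q = 2/5.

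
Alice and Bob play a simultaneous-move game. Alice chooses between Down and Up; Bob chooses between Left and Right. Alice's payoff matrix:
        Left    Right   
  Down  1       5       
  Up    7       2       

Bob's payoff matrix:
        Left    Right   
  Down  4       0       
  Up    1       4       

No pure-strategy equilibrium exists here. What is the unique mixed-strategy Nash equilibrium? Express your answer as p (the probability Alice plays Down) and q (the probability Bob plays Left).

In a mixed equilibrium Bob is indifferent between Left and Right; this condition fixes p.
  Bob's payoff from Left: p·4 + (1−p)·1 = 3p + 1
  Bob's payoff from Right: p·0 + (1−p)·4 = -4p + 4
  3p + 1 = -4p + 4  ⇒  7p = 3  ⇒  p = 3/7.
Alice's indifference between Down and Up determines Bob's mixing probability q:
  Alice's payoff from Down: q·1 + (1−q)·5 = -4q + 5
  Alice's payoff from Up: q·7 + (1−q)·2 = 5q + 2
  -4q + 5 = 5q + 2  ⇒  -9q = -3  ⇒  q = 1/3.

p = 3/7, q = 1/3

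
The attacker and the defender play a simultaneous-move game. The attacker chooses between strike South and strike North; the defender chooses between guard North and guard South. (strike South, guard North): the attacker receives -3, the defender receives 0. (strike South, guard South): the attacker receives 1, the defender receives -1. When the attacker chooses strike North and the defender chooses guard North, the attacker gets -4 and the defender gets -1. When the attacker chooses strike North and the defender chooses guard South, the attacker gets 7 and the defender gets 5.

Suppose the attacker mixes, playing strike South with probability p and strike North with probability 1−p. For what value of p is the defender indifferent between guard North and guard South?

p = 6/7

For the defender to be willing to mix, the defender must be indifferent between guard North and guard South, which pins down the attacker's mix.
  the defender's expected payoff from guard North: p·0 + (1−p)·(-1) = p - 1
  the defender's expected payoff from guard South: p·(-1) + (1−p)·5 = -6p + 5
  p - 1 = -6p + 5  ⇒  7p = 6  ⇒  p = 6/7.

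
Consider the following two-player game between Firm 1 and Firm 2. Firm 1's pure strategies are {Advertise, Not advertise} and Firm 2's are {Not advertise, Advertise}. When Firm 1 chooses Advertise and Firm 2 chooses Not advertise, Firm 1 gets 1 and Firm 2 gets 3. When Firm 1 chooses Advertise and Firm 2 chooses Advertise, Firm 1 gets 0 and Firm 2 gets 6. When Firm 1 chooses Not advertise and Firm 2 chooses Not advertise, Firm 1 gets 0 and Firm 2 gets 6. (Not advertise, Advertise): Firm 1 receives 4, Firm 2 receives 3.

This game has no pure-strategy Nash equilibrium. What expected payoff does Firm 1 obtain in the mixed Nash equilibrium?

4/5

Firm 2's mix must leave Firm 1 indifferent between Advertise and Not advertise.
  Firm 1's payoff to Advertise: q·1 + (1−q)·0 = q
  Firm 1's payoff to Not advertise: q·0 + (1−q)·4 = -4q + 4
  q = -4q + 4  ⇒  5q = 4  ⇒  q = 4/5.
At equilibrium Firm 1 is indifferent across rows, so Firm 1's payoff equals the payoff from Advertise: (4/5)·1 + (1/5)·0 = 4/5.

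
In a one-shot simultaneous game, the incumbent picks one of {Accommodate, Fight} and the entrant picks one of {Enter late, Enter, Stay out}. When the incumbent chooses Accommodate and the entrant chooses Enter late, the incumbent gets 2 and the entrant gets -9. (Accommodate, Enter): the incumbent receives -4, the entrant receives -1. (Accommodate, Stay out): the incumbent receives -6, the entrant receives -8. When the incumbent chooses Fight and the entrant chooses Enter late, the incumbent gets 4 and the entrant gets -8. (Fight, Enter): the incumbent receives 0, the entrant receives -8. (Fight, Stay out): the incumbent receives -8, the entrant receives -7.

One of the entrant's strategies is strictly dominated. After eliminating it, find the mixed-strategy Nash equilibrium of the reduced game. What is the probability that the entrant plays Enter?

q = 1/3

The entrant's strategy Enter late is strictly dominated by Stay out: -8 > -9 and -7 > -8. Eliminate Enter late.
In a mixed equilibrium the incumbent is indifferent between Accommodate and Fight; this condition fixes q.
  the incumbent's payoff from Accommodate: q·(-4) + (1−q)·(-6) = 2q - 6
  the incumbent's payoff from Fight: q·0 + (1−q)·(-8) = 8q - 8
  2q - 6 = 8q - 8  ⇒  -6q = -2  ⇒  q = 1/3.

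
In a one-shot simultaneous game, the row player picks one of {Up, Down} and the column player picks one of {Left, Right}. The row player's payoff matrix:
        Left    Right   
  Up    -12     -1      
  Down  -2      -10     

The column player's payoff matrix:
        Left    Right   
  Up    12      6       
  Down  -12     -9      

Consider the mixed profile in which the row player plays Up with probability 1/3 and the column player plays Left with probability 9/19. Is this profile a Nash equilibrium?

Check the column player's indifference given the row player's mix p = 1/3:
  payoff from Left = -4; payoff from Right = -4 — equal.
Check the row player's indifference given the column player's mix q = 9/19:
  payoff from Up = -118/19; payoff from Down = -118/19 — equal.
Both players are indifferent, so neither can profitably deviate.

Yes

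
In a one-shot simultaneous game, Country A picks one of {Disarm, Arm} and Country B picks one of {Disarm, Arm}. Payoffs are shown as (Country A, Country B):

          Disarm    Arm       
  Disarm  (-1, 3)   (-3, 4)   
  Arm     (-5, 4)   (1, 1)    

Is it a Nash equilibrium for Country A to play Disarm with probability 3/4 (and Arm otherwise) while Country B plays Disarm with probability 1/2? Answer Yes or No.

Check Country B's indifference given Country A's mix p = 3/4:
  payoff from Disarm = 13/4; payoff from Arm = 13/4 — equal.
Check Country A's indifference given Country B's mix q = 1/2:
  payoff from Disarm = -2; payoff from Arm = -2 — equal.
Both players are indifferent, so neither can profitably deviate.

Yes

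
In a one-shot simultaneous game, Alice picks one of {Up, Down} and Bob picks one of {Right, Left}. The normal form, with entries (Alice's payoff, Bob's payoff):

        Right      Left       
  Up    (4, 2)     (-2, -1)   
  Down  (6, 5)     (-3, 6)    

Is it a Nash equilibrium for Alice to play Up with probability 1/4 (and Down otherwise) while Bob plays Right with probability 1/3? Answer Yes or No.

Yes

Check Bob's indifference given Alice's mix p = 1/4:
  payoff from Right = 17/4; payoff from Left = 17/4 — equal.
Check Alice's indifference given Bob's mix q = 1/3:
  payoff from Up = 0; payoff from Down = 0 — equal.
Both players are indifferent, so neither can profitably deviate.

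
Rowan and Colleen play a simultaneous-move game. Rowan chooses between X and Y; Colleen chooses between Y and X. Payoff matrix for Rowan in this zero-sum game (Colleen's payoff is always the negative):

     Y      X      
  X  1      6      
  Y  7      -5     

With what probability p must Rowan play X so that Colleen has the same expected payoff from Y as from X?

p = 12/17

In a mixed equilibrium Colleen is indifferent between Y and X; this condition fixes p.
  Colleen's payoff to Y: p·(-1) + (1−p)·(-7) = 6p - 7
  Colleen's payoff to X: p·(-6) + (1−p)·5 = -11p + 5
  6p - 7 = -11p + 5  ⇒  17p = 12  ⇒  p = 12/17.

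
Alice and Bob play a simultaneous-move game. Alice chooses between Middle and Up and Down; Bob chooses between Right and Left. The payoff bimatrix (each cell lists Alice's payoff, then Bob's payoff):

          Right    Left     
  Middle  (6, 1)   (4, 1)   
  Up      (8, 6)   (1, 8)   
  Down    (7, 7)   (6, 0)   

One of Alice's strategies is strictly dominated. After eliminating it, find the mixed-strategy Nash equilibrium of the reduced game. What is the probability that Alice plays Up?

p = 7/9

Alice's strategy Middle is strictly dominated by Down: 7 > 6 and 6 > 4. Eliminate Middle.
Set Bob's expected payoff from Right equal to that from Left:
  Bob's payoff to Right: p·6 + (1−p)·7 = -p + 7
  Bob's payoff to Left: p·8 + (1−p)·0 = 8p
  -p + 7 = 8p  ⇒  -9p = -7  ⇒  p = 7/9.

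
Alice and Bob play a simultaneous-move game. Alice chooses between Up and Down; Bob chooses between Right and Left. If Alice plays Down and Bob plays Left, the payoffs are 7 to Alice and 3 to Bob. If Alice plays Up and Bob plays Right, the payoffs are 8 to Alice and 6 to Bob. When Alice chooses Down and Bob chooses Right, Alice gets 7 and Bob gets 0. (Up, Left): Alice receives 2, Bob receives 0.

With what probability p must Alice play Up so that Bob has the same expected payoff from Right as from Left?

Bob's indifference between Right and Left determines Alice's mixing probability p:
  Bob's payoff to Right: p·6 + (1−p)·0 = 6p
  Bob's payoff to Left: p·0 + (1−p)·3 = -3p + 3
  6p = -3p + 3  ⇒  9p = 3  ⇒  p = 1/3.

p = 1/3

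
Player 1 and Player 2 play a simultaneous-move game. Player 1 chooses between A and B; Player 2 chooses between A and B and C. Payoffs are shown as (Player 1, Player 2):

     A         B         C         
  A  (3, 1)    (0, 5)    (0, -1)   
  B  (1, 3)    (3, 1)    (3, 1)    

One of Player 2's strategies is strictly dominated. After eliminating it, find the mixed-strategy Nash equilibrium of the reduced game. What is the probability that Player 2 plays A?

q = 3/5

Player 2's strategy C is strictly dominated by A: 1 > -1 and 3 > 1. Eliminate C.
Player 2's mix must leave Player 1 indifferent between A and B.
  Player 1's payoff to A: q·3 + (1−q)·0 = 3q
  Player 1's payoff to B: q·1 + (1−q)·3 = -2q + 3
  3q = -2q + 3  ⇒  5q = 3  ⇒  q = 3/5.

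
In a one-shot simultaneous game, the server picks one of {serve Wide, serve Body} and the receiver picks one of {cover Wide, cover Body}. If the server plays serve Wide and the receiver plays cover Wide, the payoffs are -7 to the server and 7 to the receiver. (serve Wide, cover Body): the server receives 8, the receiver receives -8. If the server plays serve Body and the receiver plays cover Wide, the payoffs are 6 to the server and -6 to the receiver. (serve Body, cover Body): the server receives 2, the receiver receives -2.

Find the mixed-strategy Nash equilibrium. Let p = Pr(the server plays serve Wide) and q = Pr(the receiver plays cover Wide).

p = 4/19, q = 6/19

The receiver's indifference between cover Wide and cover Body determines the server's mixing probability p:
  the receiver's expected payoff from cover Wide: p·7 + (1−p)·(-6) = 13p - 6
  the receiver's expected payoff from cover Body: p·(-8) + (1−p)·(-2) = -6p - 2
  13p - 6 = -6p - 2  ⇒  19p = 4  ⇒  p = 4/19.
In a mixed equilibrium the server is indifferent between serve Wide and serve Body; this condition fixes q.
  the server's payoff to serve Wide: q·(-7) + (1−q)·8 = -15q + 8
  the server's payoff to serve Body: q·6 + (1−q)·2 = 4q + 2
  -15q + 8 = 4q + 2  ⇒  -19q = -6  ⇒  q = 6/19.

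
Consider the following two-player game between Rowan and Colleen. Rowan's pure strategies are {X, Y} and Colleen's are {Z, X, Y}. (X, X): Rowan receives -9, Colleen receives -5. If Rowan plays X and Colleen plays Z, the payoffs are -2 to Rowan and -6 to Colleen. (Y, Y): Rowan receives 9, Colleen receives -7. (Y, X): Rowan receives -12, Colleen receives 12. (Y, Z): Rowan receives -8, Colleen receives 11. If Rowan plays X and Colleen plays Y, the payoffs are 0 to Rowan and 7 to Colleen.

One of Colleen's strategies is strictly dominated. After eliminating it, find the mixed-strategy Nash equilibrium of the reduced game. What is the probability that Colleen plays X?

Colleen's strategy Z is strictly dominated by X: -5 > -6 and 12 > 11. Eliminate Z.
Set Rowan's expected payoff from X equal to that from Y:
  Rowan's payoff to X: q·(-9) + (1−q)·0 = -9q
  Rowan's payoff to Y: q·(-12) + (1−q)·9 = -21q + 9
  -9q = -21q + 9  ⇒  12q = 9  ⇒  q = 3/4.

q = 3/4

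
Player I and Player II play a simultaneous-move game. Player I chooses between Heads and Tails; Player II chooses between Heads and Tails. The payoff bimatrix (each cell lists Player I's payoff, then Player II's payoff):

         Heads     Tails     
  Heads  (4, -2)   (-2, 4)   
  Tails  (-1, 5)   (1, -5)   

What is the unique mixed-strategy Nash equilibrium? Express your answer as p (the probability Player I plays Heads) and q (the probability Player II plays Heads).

p = 5/8, q = 3/8

Player II's indifference between Heads and Tails determines Player I's mixing probability p:
  Player II's payoff to Heads: p·(-2) + (1−p)·5 = -7p + 5
  Player II's payoff to Tails: p·4 + (1−p)·(-5) = 9p - 5
  -7p + 5 = 9p - 5  ⇒  -16p = -10  ⇒  p = 5/8.
In a mixed equilibrium Player I is indifferent between Heads and Tails; this condition fixes q.
  Player I's payoff from Heads: q·4 + (1−q)·(-2) = 6q - 2
  Player I's payoff from Tails: q·(-1) + (1−q)·1 = -2q + 1
  6q - 2 = -2q + 1  ⇒  8q = 3  ⇒  q = 3/8.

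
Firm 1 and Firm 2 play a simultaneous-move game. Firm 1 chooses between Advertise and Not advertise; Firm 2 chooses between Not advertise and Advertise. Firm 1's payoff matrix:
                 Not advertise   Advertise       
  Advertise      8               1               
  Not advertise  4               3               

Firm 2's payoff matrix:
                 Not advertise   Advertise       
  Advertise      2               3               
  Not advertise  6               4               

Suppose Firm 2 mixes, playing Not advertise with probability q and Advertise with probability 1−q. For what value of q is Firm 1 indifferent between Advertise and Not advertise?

q = 1/3

Set Firm 1's expected payoff from Advertise equal to that from Not advertise:
  Firm 1's payoff to Advertise: q·8 + (1−q)·1 = 7q + 1
  Firm 1's payoff to Not advertise: q·4 + (1−q)·3 = q + 3
  7q + 1 = q + 3  ⇒  6q = 2  ⇒  q = 1/3.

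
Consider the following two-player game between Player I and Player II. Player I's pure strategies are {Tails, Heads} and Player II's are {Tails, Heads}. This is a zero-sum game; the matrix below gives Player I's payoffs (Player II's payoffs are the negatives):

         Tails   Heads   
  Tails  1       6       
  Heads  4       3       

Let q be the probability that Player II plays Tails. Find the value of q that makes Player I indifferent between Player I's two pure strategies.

q = 1/2

For Player I to be willing to mix, Player I must be indifferent between Tails and Heads, which pins down Player II's mix.
  Player I's payoff from Tails: q·1 + (1−q)·6 = -5q + 6
  Player I's payoff from Heads: q·4 + (1−q)·3 = q + 3
  -5q + 6 = q + 3  ⇒  -6q = -3  ⇒  q = 1/2.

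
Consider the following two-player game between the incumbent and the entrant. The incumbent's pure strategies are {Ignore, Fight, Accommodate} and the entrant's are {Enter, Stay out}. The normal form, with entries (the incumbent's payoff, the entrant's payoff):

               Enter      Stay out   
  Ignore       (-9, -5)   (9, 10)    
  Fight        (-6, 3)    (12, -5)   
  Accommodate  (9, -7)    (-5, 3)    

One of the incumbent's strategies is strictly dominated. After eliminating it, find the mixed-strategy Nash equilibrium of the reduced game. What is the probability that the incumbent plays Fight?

The incumbent's strategy Ignore is strictly dominated by Fight: -6 > -9 and 12 > 9. Eliminate Ignore.
For the entrant to be willing to mix, the entrant must be indifferent between Enter and Stay out, which pins down the incumbent's mix.
  the entrant's payoff to Enter: p·3 + (1−p)·(-7) = 10p - 7
  the entrant's payoff to Stay out: p·(-5) + (1−p)·3 = -8p + 3
  10p - 7 = -8p + 3  ⇒  18p = 10  ⇒  p = 5/9.

p = 5/9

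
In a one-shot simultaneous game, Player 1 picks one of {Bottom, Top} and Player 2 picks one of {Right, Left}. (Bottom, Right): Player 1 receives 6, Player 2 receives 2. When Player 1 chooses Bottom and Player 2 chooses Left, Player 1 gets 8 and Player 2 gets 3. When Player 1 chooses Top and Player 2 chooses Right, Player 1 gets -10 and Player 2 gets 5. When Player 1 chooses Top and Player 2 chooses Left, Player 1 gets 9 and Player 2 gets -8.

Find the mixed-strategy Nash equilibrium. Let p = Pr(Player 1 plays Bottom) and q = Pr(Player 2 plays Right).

p = 13/14, q = 1/17

Set Player 2's expected payoff from Right equal to that from Left:
  Player 2's expected payoff from Right: p·2 + (1−p)·5 = -3p + 5
  Player 2's expected payoff from Left: p·3 + (1−p)·(-8) = 11p - 8
  -3p + 5 = 11p - 8  ⇒  -14p = -13  ⇒  p = 13/14.
Set Player 1's expected payoff from Bottom equal to that from Top:
  Player 1's payoff to Bottom: q·6 + (1−q)·8 = -2q + 8
  Player 1's payoff to Top: q·(-10) + (1−q)·9 = -19q + 9
  -2q + 8 = -19q + 9  ⇒  17q = 1  ⇒  q = 1/17.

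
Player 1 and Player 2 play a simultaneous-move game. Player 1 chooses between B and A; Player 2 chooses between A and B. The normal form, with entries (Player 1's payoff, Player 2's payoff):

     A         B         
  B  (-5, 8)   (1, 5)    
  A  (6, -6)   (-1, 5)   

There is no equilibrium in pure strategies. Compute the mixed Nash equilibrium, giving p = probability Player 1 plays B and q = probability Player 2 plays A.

p = 11/14, q = 2/13

In a mixed equilibrium Player 2 is indifferent between A and B; this condition fixes p.
  Player 2's payoff from A: p·8 + (1−p)·(-6) = 14p - 6
  Player 2's payoff from B: p·5 + (1−p)·5 = 5
  14p - 6 = 5  ⇒  14p = 11  ⇒  p = 11/14.
Player 1's indifference between B and A determines Player 2's mixing probability q:
  Player 1's expected payoff from B: q·(-5) + (1−q)·1 = -6q + 1
  Player 1's expected payoff from A: q·6 + (1−q)·(-1) = 7q - 1
  -6q + 1 = 7q - 1  ⇒  -13q = -2  ⇒  q = 2/13.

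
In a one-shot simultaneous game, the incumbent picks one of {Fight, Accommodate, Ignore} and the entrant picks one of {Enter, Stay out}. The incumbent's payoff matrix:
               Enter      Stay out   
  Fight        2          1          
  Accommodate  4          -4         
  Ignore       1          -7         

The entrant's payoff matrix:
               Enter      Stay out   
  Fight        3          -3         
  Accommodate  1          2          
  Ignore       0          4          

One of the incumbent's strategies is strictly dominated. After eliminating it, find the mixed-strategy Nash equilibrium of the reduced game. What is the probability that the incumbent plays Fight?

p = 1/7

The incumbent's strategy Ignore is strictly dominated by Accommodate: 4 > 1 and -4 > -7. Eliminate Ignore.
The entrant's indifference between Enter and Stay out determines the incumbent's mixing probability p:
  the entrant's expected payoff from Enter: p·3 + (1−p)·1 = 2p + 1
  the entrant's expected payoff from Stay out: p·(-3) + (1−p)·2 = -5p + 2
  2p + 1 = -5p + 2  ⇒  7p = 1  ⇒  p = 1/7.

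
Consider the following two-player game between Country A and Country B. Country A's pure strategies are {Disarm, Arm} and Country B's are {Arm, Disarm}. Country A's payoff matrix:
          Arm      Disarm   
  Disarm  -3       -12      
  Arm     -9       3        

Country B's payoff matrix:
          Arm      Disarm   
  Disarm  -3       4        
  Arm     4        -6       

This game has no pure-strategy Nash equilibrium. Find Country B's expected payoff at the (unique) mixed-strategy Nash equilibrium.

Country A's mix must leave Country B indifferent between Arm and Disarm.
  Country B's expected payoff from Arm: p·(-3) + (1−p)·4 = -7p + 4
  Country B's expected payoff from Disarm: p·4 + (1−p)·(-6) = 10p - 6
  -7p + 4 = 10p - 6  ⇒  -17p = -10  ⇒  p = 10/17.
At equilibrium Country B is indifferent across columns, so Country B's payoff equals the payoff from Arm: (10/17)·(-3) + (7/17)·4 = -2/17.

-2/17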